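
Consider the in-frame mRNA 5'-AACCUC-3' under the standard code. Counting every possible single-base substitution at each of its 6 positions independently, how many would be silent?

4

Codon 1 (AAC, Asn): 1 synonymous substitution.
Codon 2 (CUC, Leu): 3 synonymous substitutions.
Total: 1 + 3 = 4.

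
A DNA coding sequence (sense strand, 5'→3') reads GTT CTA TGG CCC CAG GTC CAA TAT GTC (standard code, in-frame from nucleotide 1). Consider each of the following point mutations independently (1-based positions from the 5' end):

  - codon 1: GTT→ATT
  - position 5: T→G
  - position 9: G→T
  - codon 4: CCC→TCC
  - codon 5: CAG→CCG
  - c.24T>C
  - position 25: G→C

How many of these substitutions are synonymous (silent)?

Codon 1: GTT (Val) → ATT (Ile) — missense.
Codon 2: CTA (Leu) → CGA (Arg) — missense.
Codon 3: TGG (Trp) → TGT (Cys) — missense.
Codon 4: CCC (Pro) → TCC (Ser) — missense.
Codon 5: CAG (Gln) → CCG (Pro) — missense.
Codon 8: TAT (Tyr) → TAC (Tyr) — synonymous.
Codon 9: GTC (Val) → CTC (Leu) — missense.
Synonymous: 1 of 7.

1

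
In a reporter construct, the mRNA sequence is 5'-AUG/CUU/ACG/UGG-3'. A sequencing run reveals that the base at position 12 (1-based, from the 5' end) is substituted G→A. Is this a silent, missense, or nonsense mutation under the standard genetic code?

Position 12 falls in codon 4: UGG → Trp.
After the substitution the codon is UGA → Stop.
The new codon is a stop codon, so this is a nonsense mutation.

nonsense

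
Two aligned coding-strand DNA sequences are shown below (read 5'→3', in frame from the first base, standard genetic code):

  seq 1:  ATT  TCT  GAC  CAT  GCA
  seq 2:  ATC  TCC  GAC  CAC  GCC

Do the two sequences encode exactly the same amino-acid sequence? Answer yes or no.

yes

Codon 1: ATT Ile / ATC Ile — synonymous.
Codon 2: TCT Ser / TCC Ser — synonymous.
Codon 3: GAC Asp / GAC Asp — identical.
Codon 4: CAT His / CAC His — synonymous.
Codon 5: GCA Ala / GCC Ala — synonymous.
Nonsynonymous differences: 0 → same protein.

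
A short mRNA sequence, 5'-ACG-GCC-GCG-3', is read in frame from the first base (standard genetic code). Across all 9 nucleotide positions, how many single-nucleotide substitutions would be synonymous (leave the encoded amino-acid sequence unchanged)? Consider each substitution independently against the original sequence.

Codon 1 (ACG, Thr): 3 synonymous substitutions.
Codon 2 (GCC, Ala): 3 synonymous substitutions.
Codon 3 (GCG, Ala): 3 synonymous substitutions.
Total: 3 + 3 + 3 = 9.

9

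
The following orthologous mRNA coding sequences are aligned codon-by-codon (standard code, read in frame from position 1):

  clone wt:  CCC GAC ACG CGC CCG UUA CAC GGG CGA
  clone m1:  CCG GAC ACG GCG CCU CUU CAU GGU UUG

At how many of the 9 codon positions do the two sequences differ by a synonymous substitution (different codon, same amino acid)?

5

Codon 1: CCC Pro / CCG Pro — synonymous.
Codon 2: GAC Asp / GAC Asp — identical.
Codon 3: ACG Thr / ACG Thr — identical.
Codon 4: CGC Arg / GCG Ala — nonsynonymous.
Codon 5: CCG Pro / CCU Pro — synonymous.
Codon 6: UUA Leu / CUU Leu — synonymous.
Codon 7: CAC His / CAU His — synonymous.
Codon 8: GGG Gly / GGU Gly — synonymous.
Codon 9: CGA Arg / UUG Leu — nonsynonymous.
Synonymous differences: 5.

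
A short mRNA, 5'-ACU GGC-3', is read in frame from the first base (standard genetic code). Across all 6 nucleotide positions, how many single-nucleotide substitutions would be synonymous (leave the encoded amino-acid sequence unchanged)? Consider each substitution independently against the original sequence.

6

Codon 1 (ACU, Thr): 3 synonymous substitutions.
Codon 2 (GGC, Gly): 3 synonymous substitutions.
Total: 3 + 3 = 6.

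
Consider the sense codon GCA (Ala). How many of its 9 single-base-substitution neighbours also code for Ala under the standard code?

Position 1: none → 0 synonymous.
Position 2: none → 0 synonymous.
Position 3: GCU, GCC, GCG → 3 synonymous.
Total: 0 + 0 + 3 = 3.

3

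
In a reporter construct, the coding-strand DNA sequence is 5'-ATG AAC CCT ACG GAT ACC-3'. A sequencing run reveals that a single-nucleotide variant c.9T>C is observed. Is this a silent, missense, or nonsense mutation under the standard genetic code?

Position 9 falls in codon 3: CCT → Pro.
After the substitution the codon is CCC → Pro.
Both encode Pro, so the change is synonymous.

silent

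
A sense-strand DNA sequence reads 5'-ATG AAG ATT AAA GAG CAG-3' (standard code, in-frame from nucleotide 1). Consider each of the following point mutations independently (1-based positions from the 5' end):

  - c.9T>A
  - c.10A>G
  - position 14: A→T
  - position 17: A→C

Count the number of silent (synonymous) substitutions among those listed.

Codon 3: ATT (Ile) → ATA (Ile) — synonymous.
Codon 4: AAA (Lys) → GAA (Glu) — missense.
Codon 5: GAG (Glu) → GTG (Val) — missense.
Codon 6: CAG (Gln) → CCG (Pro) — missense.
Synonymous: 1 of 4.

1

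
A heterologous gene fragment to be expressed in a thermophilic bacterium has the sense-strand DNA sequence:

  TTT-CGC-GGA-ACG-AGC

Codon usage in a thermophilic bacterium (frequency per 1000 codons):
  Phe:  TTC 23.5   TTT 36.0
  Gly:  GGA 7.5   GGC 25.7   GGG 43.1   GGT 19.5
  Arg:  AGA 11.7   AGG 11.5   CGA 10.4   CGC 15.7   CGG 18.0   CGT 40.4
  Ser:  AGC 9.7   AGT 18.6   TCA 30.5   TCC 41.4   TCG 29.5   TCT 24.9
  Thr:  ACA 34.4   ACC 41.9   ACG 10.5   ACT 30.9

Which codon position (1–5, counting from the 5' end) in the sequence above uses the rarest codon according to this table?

3

Codon 1 TTT (Phe): 36.0 per 1000.
Codon 2 CGC (Arg): 15.7 per 1000.
Codon 3 GGA (Gly): 7.5 per 1000.
Codon 4 ACG (Thr): 10.5 per 1000.
Codon 5 AGC (Ser): 9.7 per 1000.
Lowest frequency is 7.5 at codon 3.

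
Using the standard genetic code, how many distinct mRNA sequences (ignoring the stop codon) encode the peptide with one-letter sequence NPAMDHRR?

4608

Asn: 2 codons.
Pro: 4 codons.
Ala: 4 codons.
Met: 1 codon.
Asp: 2 codons.
His: 2 codons.
Arg: 6 codons.
Arg: 6 codons.
2 × 4 × 4 × 1 × 2 × 2 × 6 × 6 = 4608.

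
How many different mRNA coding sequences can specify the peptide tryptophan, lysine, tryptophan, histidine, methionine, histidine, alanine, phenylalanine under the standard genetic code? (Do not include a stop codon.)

64

Trp: 1 codon.
Lys: 2 codons.
Trp: 1 codon.
His: 2 codons.
Met: 1 codon.
His: 2 codons.
Ala: 4 codons.
Phe: 2 codons.
1 × 2 × 1 × 2 × 1 × 2 × 4 × 2 = 64.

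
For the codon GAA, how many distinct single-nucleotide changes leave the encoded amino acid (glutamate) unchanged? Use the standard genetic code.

1

Position 1: none → 0 synonymous.
Position 2: none → 0 synonymous.
Position 3: GAG → 1 synonymous.
Total: 0 + 0 + 1 = 1.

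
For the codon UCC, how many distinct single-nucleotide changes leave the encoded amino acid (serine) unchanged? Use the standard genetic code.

3

Position 1: none → 0 synonymous.
Position 2: none → 0 synonymous.
Position 3: UCU, UCA, UCG → 3 synonymous.
Total: 0 + 0 + 3 = 3.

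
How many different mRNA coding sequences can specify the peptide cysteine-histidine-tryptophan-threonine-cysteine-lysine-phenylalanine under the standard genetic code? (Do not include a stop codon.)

128

Cys: 2 codons.
His: 2 codons.
Trp: 1 codon.
Thr: 4 codons.
Cys: 2 codons.
Lys: 2 codons.
Phe: 2 codons.
2 × 2 × 1 × 4 × 2 × 2 × 2 = 128.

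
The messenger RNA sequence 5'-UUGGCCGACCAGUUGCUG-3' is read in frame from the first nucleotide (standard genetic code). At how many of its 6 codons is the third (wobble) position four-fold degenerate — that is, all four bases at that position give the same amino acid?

Codon 1 UUG (Leu): third position 2-fold.
Codon 2 GCC (Ala): third position 4-fold.
Codon 3 GAC (Asp): third position 2-fold.
Codon 4 CAG (Gln): third position 2-fold.
Codon 5 UUG (Leu): third position 2-fold.
Codon 6 CUG (Leu): third position 4-fold.
Four-fold degenerate third positions: 2.

2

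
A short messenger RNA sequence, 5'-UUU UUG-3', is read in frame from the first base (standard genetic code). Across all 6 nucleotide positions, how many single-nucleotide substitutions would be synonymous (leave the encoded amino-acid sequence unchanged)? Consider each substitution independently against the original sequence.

3

Codon 1 (UUU, Phe): 1 synonymous substitution.
Codon 2 (UUG, Leu): 2 synonymous substitutions.
Total: 1 + 2 = 3.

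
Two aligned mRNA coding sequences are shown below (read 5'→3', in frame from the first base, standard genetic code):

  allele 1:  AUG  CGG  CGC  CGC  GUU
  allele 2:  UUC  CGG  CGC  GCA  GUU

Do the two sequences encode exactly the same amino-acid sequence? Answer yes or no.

no

Codon 1: AUG Met / UUC Phe — nonsynonymous.
Codon 2: CGG Arg / CGG Arg — identical.
Codon 3: CGC Arg / CGC Arg — identical.
Codon 4: CGC Arg / GCA Ala — nonsynonymous.
Codon 5: GUU Val / GUU Val — identical.
Nonsynonymous differences: 2 → different protein.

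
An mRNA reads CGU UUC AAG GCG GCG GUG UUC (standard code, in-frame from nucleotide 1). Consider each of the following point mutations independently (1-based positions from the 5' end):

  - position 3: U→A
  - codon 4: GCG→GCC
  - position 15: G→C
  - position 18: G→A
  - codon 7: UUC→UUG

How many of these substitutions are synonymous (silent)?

Codon 1: CGU (Arg) → CGA (Arg) — synonymous.
Codon 4: GCG (Ala) → GCC (Ala) — synonymous.
Codon 5: GCG (Ala) → GCC (Ala) — synonymous.
Codon 6: GUG (Val) → GUA (Val) — synonymous.
Codon 7: UUC (Phe) → UUG (Leu) — missense.
Synonymous: 4 of 5.

4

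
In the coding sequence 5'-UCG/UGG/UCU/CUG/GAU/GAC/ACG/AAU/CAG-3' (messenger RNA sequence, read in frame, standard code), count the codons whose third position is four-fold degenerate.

Codon 1 UCG (Ser): third position 4-fold.
Codon 2 UGG (Trp): third position 1-fold.
Codon 3 UCU (Ser): third position 4-fold.
Codon 4 CUG (Leu): third position 4-fold.
Codon 5 GAU (Asp): third position 2-fold.
Codon 6 GAC (Asp): third position 2-fold.
Codon 7 ACG (Thr): third position 4-fold.
Codon 8 AAU (Asn): third position 2-fold.
Codon 9 CAG (Gln): third position 2-fold.
Four-fold degenerate third positions: 4.

4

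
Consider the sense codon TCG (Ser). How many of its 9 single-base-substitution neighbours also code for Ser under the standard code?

Position 1: none → 0 synonymous.
Position 2: none → 0 synonymous.
Position 3: TCT, TCC, TCA → 3 synonymous.
Total: 0 + 0 + 3 = 3.

3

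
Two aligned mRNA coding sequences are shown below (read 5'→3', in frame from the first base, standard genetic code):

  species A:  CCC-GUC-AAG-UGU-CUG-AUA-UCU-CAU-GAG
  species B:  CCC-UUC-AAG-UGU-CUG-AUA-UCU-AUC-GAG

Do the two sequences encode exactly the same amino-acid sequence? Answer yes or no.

no

Codon 1: CCC Pro / CCC Pro — identical.
Codon 2: GUC Val / UUC Phe — nonsynonymous.
Codon 3: AAG Lys / AAG Lys — identical.
Codon 4: UGU Cys / UGU Cys — identical.
Codon 5: CUG Leu / CUG Leu — identical.
Codon 6: AUA Ile / AUA Ile — identical.
Codon 7: UCU Ser / UCU Ser — identical.
Codon 8: CAU His / AUC Ile — nonsynonymous.
Codon 9: GAG Glu / GAG Glu — identical.
Nonsynonymous differences: 2 → different protein.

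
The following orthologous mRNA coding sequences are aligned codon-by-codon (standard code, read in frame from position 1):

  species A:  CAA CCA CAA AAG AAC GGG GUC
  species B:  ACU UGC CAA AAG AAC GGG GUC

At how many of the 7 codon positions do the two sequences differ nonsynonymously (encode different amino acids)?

2

Codon 1: CAA Gln / ACU Thr — nonsynonymous.
Codon 2: CCA Pro / UGC Cys — nonsynonymous.
Codon 3: CAA Gln / CAA Gln — identical.
Codon 4: AAG Lys / AAG Lys — identical.
Codon 5: AAC Asn / AAC Asn — identical.
Codon 6: GGG Gly / GGG Gly — identical.
Codon 7: GUC Val / GUC Val — identical.
Nonsynonymous differences: 2.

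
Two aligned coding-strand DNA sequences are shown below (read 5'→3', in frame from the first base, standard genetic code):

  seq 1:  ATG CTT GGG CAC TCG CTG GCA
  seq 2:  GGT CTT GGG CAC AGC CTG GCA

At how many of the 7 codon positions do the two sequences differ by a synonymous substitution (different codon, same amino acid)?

Codon 1: ATG Met / GGT Gly — nonsynonymous.
Codon 2: CTT Leu / CTT Leu — identical.
Codon 3: GGG Gly / GGG Gly — identical.
Codon 4: CAC His / CAC His — identical.
Codon 5: TCG Ser / AGC Ser — synonymous.
Codon 6: CTG Leu / CTG Leu — identical.
Codon 7: GCA Ala / GCA Ala — identical.
Synonymous differences: 1.

1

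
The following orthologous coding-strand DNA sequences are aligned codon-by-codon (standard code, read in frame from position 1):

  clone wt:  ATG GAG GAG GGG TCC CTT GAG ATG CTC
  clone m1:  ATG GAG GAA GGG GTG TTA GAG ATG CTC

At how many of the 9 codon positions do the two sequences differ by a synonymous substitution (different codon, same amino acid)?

2

Codon 1: ATG Met / ATG Met — identical.
Codon 2: GAG Glu / GAG Glu — identical.
Codon 3: GAG Glu / GAA Glu — synonymous.
Codon 4: GGG Gly / GGG Gly — identical.
Codon 5: TCC Ser / GTG Val — nonsynonymous.
Codon 6: CTT Leu / TTA Leu — synonymous.
Codon 7: GAG Glu / GAG Glu — identical.
Codon 8: ATG Met / ATG Met — identical.
Codon 9: CTC Leu / CTC Leu — identical.
Synonymous differences: 2.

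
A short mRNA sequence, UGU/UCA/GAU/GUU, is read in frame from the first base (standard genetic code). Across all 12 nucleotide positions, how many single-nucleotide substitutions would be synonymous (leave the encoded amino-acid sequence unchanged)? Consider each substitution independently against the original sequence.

8

Codon 1 (UGU, Cys): 1 synonymous substitution.
Codon 2 (UCA, Ser): 3 synonymous substitutions.
Codon 3 (GAU, Asp): 1 synonymous substitution.
Codon 4 (GUU, Val): 3 synonymous substitutions.
Total: 1 + 3 + 1 + 3 = 8.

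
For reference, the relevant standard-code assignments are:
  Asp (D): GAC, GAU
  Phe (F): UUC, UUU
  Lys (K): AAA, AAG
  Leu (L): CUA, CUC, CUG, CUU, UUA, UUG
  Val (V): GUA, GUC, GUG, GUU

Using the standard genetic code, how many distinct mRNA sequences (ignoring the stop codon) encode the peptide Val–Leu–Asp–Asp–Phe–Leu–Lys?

Val: 4 codons.
Leu: 6 codons.
Asp: 2 codons.
Asp: 2 codons.
Phe: 2 codons.
Leu: 6 codons.
Lys: 2 codons.
4 × 6 × 2 × 2 × 2 × 6 × 2 = 2304.

2304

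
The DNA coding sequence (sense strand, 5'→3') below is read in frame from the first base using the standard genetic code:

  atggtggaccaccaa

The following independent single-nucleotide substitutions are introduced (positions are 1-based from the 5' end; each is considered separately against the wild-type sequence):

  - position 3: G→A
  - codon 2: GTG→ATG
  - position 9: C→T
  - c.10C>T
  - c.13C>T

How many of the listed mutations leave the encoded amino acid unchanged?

Codon 1: ATG (Met) → ATA (Ile) — missense.
Codon 2: GTG (Val) → ATG (Met) — missense.
Codon 3: GAC (Asp) → GAT (Asp) — synonymous.
Codon 4: CAC (His) → TAC (Tyr) — missense.
Codon 5: CAA (Gln) → TAA (Stop) — nonsense.
Synonymous: 1 of 5.

1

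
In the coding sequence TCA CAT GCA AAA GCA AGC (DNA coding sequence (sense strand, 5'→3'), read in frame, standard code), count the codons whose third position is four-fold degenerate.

3

Codon 1 TCA (Ser): third position 4-fold.
Codon 2 CAT (His): third position 2-fold.
Codon 3 GCA (Ala): third position 4-fold.
Codon 4 AAA (Lys): third position 2-fold.
Codon 5 GCA (Ala): third position 4-fold.
Codon 6 AGC (Ser): third position 2-fold.
Four-fold degenerate third positions: 3.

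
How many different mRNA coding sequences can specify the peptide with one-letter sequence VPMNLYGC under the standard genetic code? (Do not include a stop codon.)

3072

Val: 4 codons.
Pro: 4 codons.
Met: 1 codon.
Asn: 2 codons.
Leu: 6 codons.
Tyr: 2 codons.
Gly: 4 codons.
Cys: 2 codons.
4 × 4 × 1 × 2 × 6 × 2 × 4 × 2 = 3072.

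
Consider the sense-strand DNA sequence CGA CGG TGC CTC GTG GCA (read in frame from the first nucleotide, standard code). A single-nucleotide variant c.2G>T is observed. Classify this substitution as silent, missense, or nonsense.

missense

Position 2 falls in codon 1: CGA → Arg.
After the substitution the codon is CTA → Leu.
Arg ≠ Leu, so this is a missense mutation.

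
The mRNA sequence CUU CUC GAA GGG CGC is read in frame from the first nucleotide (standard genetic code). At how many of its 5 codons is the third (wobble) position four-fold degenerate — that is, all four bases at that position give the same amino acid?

Codon 1 CUU (Leu): third position 4-fold.
Codon 2 CUC (Leu): third position 4-fold.
Codon 3 GAA (Glu): third position 2-fold.
Codon 4 GGG (Gly): third position 4-fold.
Codon 5 CGC (Arg): third position 4-fold.
Four-fold degenerate third positions: 4.

4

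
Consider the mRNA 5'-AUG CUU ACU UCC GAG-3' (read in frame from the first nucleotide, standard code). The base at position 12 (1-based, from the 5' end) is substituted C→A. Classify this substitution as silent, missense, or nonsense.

Position 12 falls in codon 4: UCC → Ser.
After the substitution the codon is UCA → Ser.
Both encode Ser, so the change is synonymous.

silent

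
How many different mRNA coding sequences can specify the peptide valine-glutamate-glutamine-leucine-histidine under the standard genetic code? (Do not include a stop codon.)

192

Val: 4 codons.
Glu: 2 codons.
Gln: 2 codons.
Leu: 6 codons.
His: 2 codons.
4 × 2 × 2 × 6 × 2 = 192.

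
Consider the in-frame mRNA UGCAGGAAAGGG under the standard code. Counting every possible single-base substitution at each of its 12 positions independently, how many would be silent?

Codon 1 (UGC, Cys): 1 synonymous substitution.
Codon 2 (AGG, Arg): 2 synonymous substitutions.
Codon 3 (AAA, Lys): 1 synonymous substitution.
Codon 4 (GGG, Gly): 3 synonymous substitutions.
Total: 1 + 2 + 1 + 3 = 7.

7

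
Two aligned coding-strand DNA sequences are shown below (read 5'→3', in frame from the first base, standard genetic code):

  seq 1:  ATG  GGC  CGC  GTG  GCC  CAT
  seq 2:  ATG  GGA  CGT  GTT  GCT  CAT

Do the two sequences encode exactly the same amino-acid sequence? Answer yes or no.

yes

Codon 1: ATG Met / ATG Met — identical.
Codon 2: GGC Gly / GGA Gly — synonymous.
Codon 3: CGC Arg / CGT Arg — synonymous.
Codon 4: GTG Val / GTT Val — synonymous.
Codon 5: GCC Ala / GCT Ala — synonymous.
Codon 6: CAT His / CAT His — identical.
Nonsynonymous differences: 0 → same protein.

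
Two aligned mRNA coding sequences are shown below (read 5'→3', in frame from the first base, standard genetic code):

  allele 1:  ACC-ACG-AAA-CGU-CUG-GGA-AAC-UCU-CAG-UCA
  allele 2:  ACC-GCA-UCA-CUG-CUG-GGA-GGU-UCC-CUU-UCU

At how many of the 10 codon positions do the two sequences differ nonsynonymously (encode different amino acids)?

Codon 1: ACC Thr / ACC Thr — identical.
Codon 2: ACG Thr / GCA Ala — nonsynonymous.
Codon 3: AAA Lys / UCA Ser — nonsynonymous.
Codon 4: CGU Arg / CUG Leu — nonsynonymous.
Codon 5: CUG Leu / CUG Leu — identical.
Codon 6: GGA Gly / GGA Gly — identical.
Codon 7: AAC Asn / GGU Gly — nonsynonymous.
Codon 8: UCU Ser / UCC Ser — synonymous.
Codon 9: CAG Gln / CUU Leu — nonsynonymous.
Codon 10: UCA Ser / UCU Ser — synonymous.
Nonsynonymous differences: 5.

5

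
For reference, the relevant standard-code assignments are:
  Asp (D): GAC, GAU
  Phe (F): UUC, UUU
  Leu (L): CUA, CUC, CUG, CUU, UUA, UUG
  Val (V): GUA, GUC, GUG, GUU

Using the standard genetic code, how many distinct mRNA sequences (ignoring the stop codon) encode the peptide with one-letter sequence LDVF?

Leu: 6 codons.
Asp: 2 codons.
Val: 4 codons.
Phe: 2 codons.
6 × 2 × 4 × 2 = 96.

96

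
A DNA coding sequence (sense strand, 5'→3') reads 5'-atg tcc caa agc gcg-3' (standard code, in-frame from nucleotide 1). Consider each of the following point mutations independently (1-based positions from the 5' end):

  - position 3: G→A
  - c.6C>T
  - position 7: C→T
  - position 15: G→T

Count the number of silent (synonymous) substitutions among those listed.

Codon 1: ATG (Met) → ATA (Ile) — missense.
Codon 2: TCC (Ser) → TCT (Ser) — synonymous.
Codon 3: CAA (Gln) → TAA (Stop) — nonsense.
Codon 5: GCG (Ala) → GCT (Ala) — synonymous.
Synonymous: 2 of 4.

2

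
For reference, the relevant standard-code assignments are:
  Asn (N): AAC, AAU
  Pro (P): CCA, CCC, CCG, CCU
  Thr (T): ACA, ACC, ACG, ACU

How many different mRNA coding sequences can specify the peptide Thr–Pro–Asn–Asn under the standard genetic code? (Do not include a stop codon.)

64

Thr: 4 codons.
Pro: 4 codons.
Asn: 2 codons.
Asn: 2 codons.
4 × 4 × 2 × 2 = 64.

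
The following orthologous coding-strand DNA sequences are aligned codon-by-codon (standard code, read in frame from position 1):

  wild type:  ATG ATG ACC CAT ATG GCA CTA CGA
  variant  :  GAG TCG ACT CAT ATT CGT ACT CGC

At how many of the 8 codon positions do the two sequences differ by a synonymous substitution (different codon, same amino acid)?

Codon 1: ATG Met / GAG Glu — nonsynonymous.
Codon 2: ATG Met / TCG Ser — nonsynonymous.
Codon 3: ACC Thr / ACT Thr — synonymous.
Codon 4: CAT His / CAT His — identical.
Codon 5: ATG Met / ATT Ile — nonsynonymous.
Codon 6: GCA Ala / CGT Arg — nonsynonymous.
Codon 7: CTA Leu / ACT Thr — nonsynonymous.
Codon 8: CGA Arg / CGC Arg — synonymous.
Synonymous differences: 2.

2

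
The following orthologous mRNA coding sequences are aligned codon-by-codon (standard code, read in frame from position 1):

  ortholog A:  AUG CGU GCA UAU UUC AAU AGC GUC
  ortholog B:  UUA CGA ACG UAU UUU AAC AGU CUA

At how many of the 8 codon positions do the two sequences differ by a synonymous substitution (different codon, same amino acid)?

4

Codon 1: AUG Met / UUA Leu — nonsynonymous.
Codon 2: CGU Arg / CGA Arg — synonymous.
Codon 3: GCA Ala / ACG Thr — nonsynonymous.
Codon 4: UAU Tyr / UAU Tyr — identical.
Codon 5: UUC Phe / UUU Phe — synonymous.
Codon 6: AAU Asn / AAC Asn — synonymous.
Codon 7: AGC Ser / AGU Ser — synonymous.
Codon 8: GUC Val / CUA Leu — nonsynonymous.
Synonymous differences: 4.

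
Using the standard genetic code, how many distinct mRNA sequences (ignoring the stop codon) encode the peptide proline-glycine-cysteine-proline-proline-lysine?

1024

Pro: 4 codons.
Gly: 4 codons.
Cys: 2 codons.
Pro: 4 codons.
Pro: 4 codons.
Lys: 2 codons.
4 × 4 × 2 × 4 × 4 × 2 = 1024.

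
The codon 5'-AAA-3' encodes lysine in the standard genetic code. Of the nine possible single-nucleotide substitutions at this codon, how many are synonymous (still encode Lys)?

1

Position 1: none → 0 synonymous.
Position 2: none → 0 synonymous.
Position 3: AAG → 1 synonymous.
Total: 0 + 0 + 1 = 1.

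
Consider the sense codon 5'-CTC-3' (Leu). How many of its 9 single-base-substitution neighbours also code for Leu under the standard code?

3

Position 1: none → 0 synonymous.
Position 2: none → 0 synonymous.
Position 3: CTT, CTA, CTG → 3 synonymous.
Total: 0 + 0 + 3 = 3.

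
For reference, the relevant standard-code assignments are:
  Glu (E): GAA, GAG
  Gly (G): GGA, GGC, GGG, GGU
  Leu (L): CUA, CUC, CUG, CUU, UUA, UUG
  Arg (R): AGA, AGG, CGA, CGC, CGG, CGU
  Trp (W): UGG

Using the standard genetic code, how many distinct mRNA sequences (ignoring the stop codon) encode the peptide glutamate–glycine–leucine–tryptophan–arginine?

288

Glu: 2 codons.
Gly: 4 codons.
Leu: 6 codons.
Trp: 1 codon.
Arg: 6 codons.
2 × 4 × 6 × 1 × 6 = 288.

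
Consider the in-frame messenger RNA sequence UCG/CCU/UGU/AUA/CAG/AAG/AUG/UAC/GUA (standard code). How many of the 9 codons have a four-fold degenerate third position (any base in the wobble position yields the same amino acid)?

Codon 1 UCG (Ser): third position 4-fold.
Codon 2 CCU (Pro): third position 4-fold.
Codon 3 UGU (Cys): third position 2-fold.
Codon 4 AUA (Ile): third position 3-fold.
Codon 5 CAG (Gln): third position 2-fold.
Codon 6 AAG (Lys): third position 2-fold.
Codon 7 AUG (Met): third position 1-fold.
Codon 8 UAC (Tyr): third position 2-fold.
Codon 9 GUA (Val): third position 4-fold.
Four-fold degenerate third positions: 3.

3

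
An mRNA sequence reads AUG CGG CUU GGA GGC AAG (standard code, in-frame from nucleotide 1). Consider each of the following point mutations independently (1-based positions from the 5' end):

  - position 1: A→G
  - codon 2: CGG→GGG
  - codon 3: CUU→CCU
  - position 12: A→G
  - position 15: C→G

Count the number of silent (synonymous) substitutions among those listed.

2

Codon 1: AUG (Met) → GUG (Val) — missense.
Codon 2: CGG (Arg) → GGG (Gly) — missense.
Codon 3: CUU (Leu) → CCU (Pro) — missense.
Codon 4: GGA (Gly) → GGG (Gly) — synonymous.
Codon 5: GGC (Gly) → GGG (Gly) — synonymous.
Synonymous: 2 of 5.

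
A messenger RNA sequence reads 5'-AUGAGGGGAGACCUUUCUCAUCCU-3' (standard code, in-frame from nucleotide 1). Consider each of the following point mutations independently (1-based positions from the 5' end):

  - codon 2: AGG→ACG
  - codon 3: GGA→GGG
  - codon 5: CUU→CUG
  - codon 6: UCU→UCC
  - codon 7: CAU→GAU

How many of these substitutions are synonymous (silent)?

Codon 2: AGG (Arg) → ACG (Thr) — missense.
Codon 3: GGA (Gly) → GGG (Gly) — synonymous.
Codon 5: CUU (Leu) → CUG (Leu) — synonymous.
Codon 6: UCU (Ser) → UCC (Ser) — synonymous.
Codon 7: CAU (His) → GAU (Asp) — missense.
Synonymous: 3 of 5.

3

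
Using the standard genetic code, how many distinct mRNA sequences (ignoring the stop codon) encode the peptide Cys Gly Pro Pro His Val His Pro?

Cys: 2 codons.
Gly: 4 codons.
Pro: 4 codons.
Pro: 4 codons.
His: 2 codons.
Val: 4 codons.
His: 2 codons.
Pro: 4 codons.
2 × 4 × 4 × 4 × 2 × 4 × 2 × 4 = 8192.

8192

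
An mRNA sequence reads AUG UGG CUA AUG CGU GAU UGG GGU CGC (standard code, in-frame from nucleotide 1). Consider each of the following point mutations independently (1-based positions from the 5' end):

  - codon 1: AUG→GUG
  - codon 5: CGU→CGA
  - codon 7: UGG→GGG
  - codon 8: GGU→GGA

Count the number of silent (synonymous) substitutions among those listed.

Codon 1: AUG (Met) → GUG (Val) — missense.
Codon 5: CGU (Arg) → CGA (Arg) — synonymous.
Codon 7: UGG (Trp) → GGG (Gly) — missense.
Codon 8: GGU (Gly) → GGA (Gly) — synonymous.
Synonymous: 2 of 4.

2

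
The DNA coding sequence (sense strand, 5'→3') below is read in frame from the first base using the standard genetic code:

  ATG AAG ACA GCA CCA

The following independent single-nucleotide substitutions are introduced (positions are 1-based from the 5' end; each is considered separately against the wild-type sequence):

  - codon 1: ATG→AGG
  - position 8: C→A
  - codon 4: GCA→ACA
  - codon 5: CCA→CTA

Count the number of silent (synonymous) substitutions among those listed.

Codon 1: ATG (Met) → AGG (Arg) — missense.
Codon 3: ACA (Thr) → AAA (Lys) — missense.
Codon 4: GCA (Ala) → ACA (Thr) — missense.
Codon 5: CCA (Pro) → CTA (Leu) — missense.
Synonymous: 0 of 4.

0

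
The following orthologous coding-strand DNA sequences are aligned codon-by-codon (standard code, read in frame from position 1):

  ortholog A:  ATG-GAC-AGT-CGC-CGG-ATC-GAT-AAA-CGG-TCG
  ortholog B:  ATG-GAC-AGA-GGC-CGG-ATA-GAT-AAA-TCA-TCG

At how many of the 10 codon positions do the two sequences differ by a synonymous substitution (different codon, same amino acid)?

Codon 1: ATG Met / ATG Met — identical.
Codon 2: GAC Asp / GAC Asp — identical.
Codon 3: AGT Ser / AGA Arg — nonsynonymous.
Codon 4: CGC Arg / GGC Gly — nonsynonymous.
Codon 5: CGG Arg / CGG Arg — identical.
Codon 6: ATC Ile / ATA Ile — synonymous.
Codon 7: GAT Asp / GAT Asp — identical.
Codon 8: AAA Lys / AAA Lys — identical.
Codon 9: CGG Arg / TCA Ser — nonsynonymous.
Codon 10: TCG Ser / TCG Ser — identical.
Synonymous differences: 1.

1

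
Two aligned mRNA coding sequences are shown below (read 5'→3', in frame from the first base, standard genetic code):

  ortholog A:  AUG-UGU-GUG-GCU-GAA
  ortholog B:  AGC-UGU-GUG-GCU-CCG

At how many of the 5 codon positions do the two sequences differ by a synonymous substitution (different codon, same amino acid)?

Codon 1: AUG Met / AGC Ser — nonsynonymous.
Codon 2: UGU Cys / UGU Cys — identical.
Codon 3: GUG Val / GUG Val — identical.
Codon 4: GCU Ala / GCU Ala — identical.
Codon 5: GAA Glu / CCG Pro — nonsynonymous.
Synonymous differences: 0.

0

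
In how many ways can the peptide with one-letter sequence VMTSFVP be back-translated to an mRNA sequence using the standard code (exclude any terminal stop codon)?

3072

Val: 4 codons.
Met: 1 codon.
Thr: 4 codons.
Ser: 6 codons.
Phe: 2 codons.
Val: 4 codons.
Pro: 4 codons.
4 × 1 × 4 × 6 × 2 × 4 × 4 = 3072.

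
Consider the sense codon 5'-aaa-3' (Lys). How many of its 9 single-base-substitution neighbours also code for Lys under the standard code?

1

Position 1: none → 0 synonymous.
Position 2: none → 0 synonymous.
Position 3: AAG → 1 synonymous.
Total: 0 + 0 + 1 = 1.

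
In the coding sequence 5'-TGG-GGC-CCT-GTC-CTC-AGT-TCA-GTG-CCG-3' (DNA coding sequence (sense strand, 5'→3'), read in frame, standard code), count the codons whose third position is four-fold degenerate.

7

Codon 1 TGG (Trp): third position 1-fold.
Codon 2 GGC (Gly): third position 4-fold.
Codon 3 CCT (Pro): third position 4-fold.
Codon 4 GTC (Val): third position 4-fold.
Codon 5 CTC (Leu): third position 4-fold.
Codon 6 AGT (Ser): third position 2-fold.
Codon 7 TCA (Ser): third position 4-fold.
Codon 8 GTG (Val): third position 4-fold.
Codon 9 CCG (Pro): third position 4-fold.
Four-fold degenerate third positions: 7.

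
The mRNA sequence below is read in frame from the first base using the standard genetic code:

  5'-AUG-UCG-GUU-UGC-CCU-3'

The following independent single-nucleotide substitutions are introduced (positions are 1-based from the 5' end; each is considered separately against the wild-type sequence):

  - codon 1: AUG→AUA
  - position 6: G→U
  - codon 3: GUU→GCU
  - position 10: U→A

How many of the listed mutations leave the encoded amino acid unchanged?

1

Codon 1: AUG (Met) → AUA (Ile) — missense.
Codon 2: UCG (Ser) → UCU (Ser) — synonymous.
Codon 3: GUU (Val) → GCU (Ala) — missense.
Codon 4: UGC (Cys) → AGC (Ser) — missense.
Synonymous: 1 of 4.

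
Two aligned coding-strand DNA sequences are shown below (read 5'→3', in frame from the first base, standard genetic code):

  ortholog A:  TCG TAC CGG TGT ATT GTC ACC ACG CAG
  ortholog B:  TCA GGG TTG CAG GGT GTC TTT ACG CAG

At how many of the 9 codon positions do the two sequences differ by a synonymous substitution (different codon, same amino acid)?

Codon 1: TCG Ser / TCA Ser — synonymous.
Codon 2: TAC Tyr / GGG Gly — nonsynonymous.
Codon 3: CGG Arg / TTG Leu — nonsynonymous.
Codon 4: TGT Cys / CAG Gln — nonsynonymous.
Codon 5: ATT Ile / GGT Gly — nonsynonymous.
Codon 6: GTC Val / GTC Val — identical.
Codon 7: ACC Thr / TTT Phe — nonsynonymous.
Codon 8: ACG Thr / ACG Thr — identical.
Codon 9: CAG Gln / CAG Gln — identical.
Synonymous differences: 1.

1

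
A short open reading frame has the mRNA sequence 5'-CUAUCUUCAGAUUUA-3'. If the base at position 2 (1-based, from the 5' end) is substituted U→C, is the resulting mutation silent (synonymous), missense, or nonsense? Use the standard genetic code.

missense

Position 2 falls in codon 1: CUA → Leu.
After the substitution the codon is CCA → Pro.
Leu ≠ Pro, so this is a missense mutation.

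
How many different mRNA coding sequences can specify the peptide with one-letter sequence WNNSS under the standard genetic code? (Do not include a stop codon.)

144

Trp: 1 codon.
Asn: 2 codons.
Asn: 2 codons.
Ser: 6 codons.
Ser: 6 codons.
1 × 2 × 2 × 6 × 6 = 144.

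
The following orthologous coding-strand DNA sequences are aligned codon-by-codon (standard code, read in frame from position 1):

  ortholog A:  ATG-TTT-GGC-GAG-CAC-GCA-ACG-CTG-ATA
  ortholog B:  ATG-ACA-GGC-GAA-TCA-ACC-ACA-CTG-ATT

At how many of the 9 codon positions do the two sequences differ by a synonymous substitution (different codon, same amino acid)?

3

Codon 1: ATG Met / ATG Met — identical.
Codon 2: TTT Phe / ACA Thr — nonsynonymous.
Codon 3: GGC Gly / GGC Gly — identical.
Codon 4: GAG Glu / GAA Glu — synonymous.
Codon 5: CAC His / TCA Ser — nonsynonymous.
Codon 6: GCA Ala / ACC Thr — nonsynonymous.
Codon 7: ACG Thr / ACA Thr — synonymous.
Codon 8: CTG Leu / CTG Leu — identical.
Codon 9: ATA Ile / ATT Ile — synonymous.
Synonymous differences: 3.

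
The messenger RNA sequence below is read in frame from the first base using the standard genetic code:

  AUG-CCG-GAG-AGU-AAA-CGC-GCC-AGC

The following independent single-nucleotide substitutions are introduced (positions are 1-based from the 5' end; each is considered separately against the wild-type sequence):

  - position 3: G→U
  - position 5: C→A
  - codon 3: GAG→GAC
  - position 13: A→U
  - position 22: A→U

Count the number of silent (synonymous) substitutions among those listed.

0

Codon 1: AUG (Met) → AUU (Ile) — missense.
Codon 2: CCG (Pro) → CAG (Gln) — missense.
Codon 3: GAG (Glu) → GAC (Asp) — missense.
Codon 5: AAA (Lys) → UAA (Stop) — nonsense.
Codon 8: AGC (Ser) → UGC (Cys) — missense.
Synonymous: 0 of 5.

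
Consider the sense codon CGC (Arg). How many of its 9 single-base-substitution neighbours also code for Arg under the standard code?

3

Position 1: none → 0 synonymous.
Position 2: none → 0 synonymous.
Position 3: CGU, CGA, CGG → 3 synonymous.
Total: 0 + 0 + 3 = 3.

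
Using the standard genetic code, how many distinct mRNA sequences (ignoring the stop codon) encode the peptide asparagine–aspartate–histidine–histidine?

16

Asn: 2 codons.
Asp: 2 codons.
His: 2 codons.
His: 2 codons.
2 × 2 × 2 × 2 = 16.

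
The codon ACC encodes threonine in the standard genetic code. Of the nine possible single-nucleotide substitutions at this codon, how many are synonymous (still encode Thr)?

Position 1: none → 0 synonymous.
Position 2: none → 0 synonymous.
Position 3: ACT, ACA, ACG → 3 synonymous.
Total: 0 + 0 + 3 = 3.

3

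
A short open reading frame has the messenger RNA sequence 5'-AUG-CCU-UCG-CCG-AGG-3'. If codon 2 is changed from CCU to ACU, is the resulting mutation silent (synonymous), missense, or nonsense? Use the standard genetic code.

missense

Position 4 falls in codon 2: CCU → Pro.
After the substitution the codon is ACU → Thr.
Pro ≠ Thr, so this is a missense mutation.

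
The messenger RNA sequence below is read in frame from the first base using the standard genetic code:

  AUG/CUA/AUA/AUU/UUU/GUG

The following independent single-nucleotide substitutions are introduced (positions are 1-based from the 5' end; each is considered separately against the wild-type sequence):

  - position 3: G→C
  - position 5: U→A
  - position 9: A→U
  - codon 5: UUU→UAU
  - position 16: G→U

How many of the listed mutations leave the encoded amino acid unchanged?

Codon 1: AUG (Met) → AUC (Ile) — missense.
Codon 2: CUA (Leu) → CAA (Gln) — missense.
Codon 3: AUA (Ile) → AUU (Ile) — synonymous.
Codon 5: UUU (Phe) → UAU (Tyr) — missense.
Codon 6: GUG (Val) → UUG (Leu) — missense.
Synonymous: 1 of 5.

1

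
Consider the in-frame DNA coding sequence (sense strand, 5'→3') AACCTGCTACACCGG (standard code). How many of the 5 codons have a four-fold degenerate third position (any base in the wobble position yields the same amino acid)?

Codon 1 AAC (Asn): third position 2-fold.
Codon 2 CTG (Leu): third position 4-fold.
Codon 3 CTA (Leu): third position 4-fold.
Codon 4 CAC (His): third position 2-fold.
Codon 5 CGG (Arg): third position 4-fold.
Four-fold degenerate third positions: 3.

3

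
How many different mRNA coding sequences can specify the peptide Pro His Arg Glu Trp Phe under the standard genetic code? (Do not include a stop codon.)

192

Pro: 4 codons.
His: 2 codons.
Arg: 6 codons.
Glu: 2 codons.
Trp: 1 codon.
Phe: 2 codons.
4 × 2 × 6 × 2 × 1 × 2 = 192.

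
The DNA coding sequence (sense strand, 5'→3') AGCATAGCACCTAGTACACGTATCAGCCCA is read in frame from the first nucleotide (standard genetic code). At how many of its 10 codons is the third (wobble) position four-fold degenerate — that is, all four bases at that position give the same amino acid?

5

Codon 1 AGC (Ser): third position 2-fold.
Codon 2 ATA (Ile): third position 3-fold.
Codon 3 GCA (Ala): third position 4-fold.
Codon 4 CCT (Pro): third position 4-fold.
Codon 5 AGT (Ser): third position 2-fold.
Codon 6 ACA (Thr): third position 4-fold.
Codon 7 CGT (Arg): third position 4-fold.
Codon 8 ATC (Ile): third position 3-fold.
Codon 9 AGC (Ser): third position 2-fold.
Codon 10 CCA (Pro): third position 4-fold.
Four-fold degenerate third positions: 5.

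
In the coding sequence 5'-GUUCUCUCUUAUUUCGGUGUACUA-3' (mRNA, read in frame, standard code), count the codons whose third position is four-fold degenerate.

6

Codon 1 GUU (Val): third position 4-fold.
Codon 2 CUC (Leu): third position 4-fold.
Codon 3 UCU (Ser): third position 4-fold.
Codon 4 UAU (Tyr): third position 2-fold.
Codon 5 UUC (Phe): third position 2-fold.
Codon 6 GGU (Gly): third position 4-fold.
Codon 7 GUA (Val): third position 4-fold.
Codon 8 CUA (Leu): third position 4-fold.
Four-fold degenerate third positions: 6.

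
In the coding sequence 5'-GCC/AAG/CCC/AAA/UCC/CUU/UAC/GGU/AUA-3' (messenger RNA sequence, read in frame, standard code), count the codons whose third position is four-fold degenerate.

Codon 1 GCC (Ala): third position 4-fold.
Codon 2 AAG (Lys): third position 2-fold.
Codon 3 CCC (Pro): third position 4-fold.
Codon 4 AAA (Lys): third position 2-fold.
Codon 5 UCC (Ser): third position 4-fold.
Codon 6 CUU (Leu): third position 4-fold.
Codon 7 UAC (Tyr): third position 2-fold.
Codon 8 GGU (Gly): third position 4-fold.
Codon 9 AUA (Ile): third position 3-fold.
Four-fold degenerate third positions: 5.

5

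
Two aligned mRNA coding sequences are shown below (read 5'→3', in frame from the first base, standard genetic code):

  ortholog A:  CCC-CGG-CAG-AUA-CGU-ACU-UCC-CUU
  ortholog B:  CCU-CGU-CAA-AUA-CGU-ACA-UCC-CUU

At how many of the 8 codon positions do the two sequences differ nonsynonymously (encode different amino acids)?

Codon 1: CCC Pro / CCU Pro — synonymous.
Codon 2: CGG Arg / CGU Arg — synonymous.
Codon 3: CAG Gln / CAA Gln — synonymous.
Codon 4: AUA Ile / AUA Ile — identical.
Codon 5: CGU Arg / CGU Arg — identical.
Codon 6: ACU Thr / ACA Thr — synonymous.
Codon 7: UCC Ser / UCC Ser — identical.
Codon 8: CUU Leu / CUU Leu — identical.
Nonsynonymous differences: 0.

0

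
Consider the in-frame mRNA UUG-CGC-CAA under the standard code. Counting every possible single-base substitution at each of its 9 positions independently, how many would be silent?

Codon 1 (UUG, Leu): 2 synonymous substitutions.
Codon 2 (CGC, Arg): 3 synonymous substitutions.
Codon 3 (CAA, Gln): 1 synonymous substitution.
Total: 2 + 3 + 1 = 6.

6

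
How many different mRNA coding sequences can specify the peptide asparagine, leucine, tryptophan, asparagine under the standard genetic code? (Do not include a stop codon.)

24

Asn: 2 codons.
Leu: 6 codons.
Trp: 1 codon.
Asn: 2 codons.
2 × 6 × 1 × 2 = 24.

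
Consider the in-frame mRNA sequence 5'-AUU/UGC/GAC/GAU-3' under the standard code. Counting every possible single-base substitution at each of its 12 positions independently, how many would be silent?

Codon 1 (AUU, Ile): 2 synonymous substitutions.
Codon 2 (UGC, Cys): 1 synonymous substitution.
Codon 3 (GAC, Asp): 1 synonymous substitution.
Codon 4 (GAU, Asp): 1 synonymous substitution.
Total: 2 + 1 + 1 + 1 = 5.

5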